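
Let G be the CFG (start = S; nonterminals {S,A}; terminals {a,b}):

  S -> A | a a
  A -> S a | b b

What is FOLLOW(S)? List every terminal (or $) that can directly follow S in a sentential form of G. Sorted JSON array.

FIRST sets, iterate to fixpoint:
iter 1:
  A via A→b b: +{b}
  S via S→A: +{b}
  S via S→a a: +{a}
  FIRST(S)={a,b}  FIRST(A)={b}
iter 2:
  A via A→S a: +{a}
  FIRST(S)={a,b}  FIRST(A)={a,b}
iter 3: (no change)
  FIRST(S)={a,b}  FIRST(A)={a,b}

FOLLOW iteration:
FOLLOW(S) := {$}
iter 1:
  A→S a: FOLLOW(S) ⊇ FIRST(a) = {a}; new: +{a}
  S→A: FOLLOW(A) ⊇ FOLLOW(S) ⊇ {$,a}; new: +{$,a}
  FOLLOW[S]={$,a}  FOLLOW[A]={$,a}
iter 2: (stable)
  FOLLOW[S]={$,a}  FOLLOW[A]={$,a}

FOLLOW(S) = ["$", "a"]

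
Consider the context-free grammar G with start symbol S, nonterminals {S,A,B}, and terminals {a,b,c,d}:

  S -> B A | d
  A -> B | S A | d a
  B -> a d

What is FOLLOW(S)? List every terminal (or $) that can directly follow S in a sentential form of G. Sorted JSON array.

FIRST iteration:
pass 1:
  A via A→d a: +{d}
  B via B→a d: +{a}
  S via S→B A: +{a}
  S via S→d: +{d}
  S: {a,d}  A: {d}  B: {a}
pass 2:
  A via A→B: +{a}
  S: {a,d}  A: {a,d}  B: {a}
pass 3: (stable)
  S: {a,d}  A: {a,d}  B: {a}

Compute FOLLOW by fixpoint:
FOLLOW(S) := {$}
iter 1:
  A→S A: FOLLOW(S) ⊇ FIRST(A) = {a,d}; new: +{a,d}
  S→B A: FOLLOW(B) ⊇ FIRST(A) = {a,d}; new: +{a,d}
  S→B A: FOLLOW(A) ⊇ FOLLOW(S) ⊇ {$,a,d}; new: +{$,a,d}
  FOLLOW[S]={$,a,d}  FOLLOW[A]={$,a,d}  FOLLOW[B]={a,d}
iter 2:
  A→B: FOLLOW(B) ⊇ FOLLOW(A) ⊇ {$,a,d}; new: +{$}
  FOLLOW[S]={$,a,d}  FOLLOW[A]={$,a,d}  FOLLOW[B]={$,a,d}
iter 3: (stable)
  FOLLOW[S]={$,a,d}  FOLLOW[A]={$,a,d}  FOLLOW[B]={$,a,d}

FOLLOW(S) = ["$", "a", "d"]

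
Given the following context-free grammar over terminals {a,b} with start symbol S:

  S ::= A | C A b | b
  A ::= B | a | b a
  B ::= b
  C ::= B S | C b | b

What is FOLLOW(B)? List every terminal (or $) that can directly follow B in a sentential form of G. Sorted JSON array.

FIRST sets, iterate to fixpoint:
pass 1:
  A via A→a: +{a}
  A via A→b a: +{b}
  B via B→b: +{b}
  C via C→B S: +{b}
  S via S→A: +{a,b}
  FIRST(S)={a,b}  FIRST(A)={a,b}  FIRST(B)={b}  FIRST(C)={b}
pass 2: (no change)
  FIRST(S)={a,b}  FIRST(A)={a,b}  FIRST(B)={b}  FIRST(C)={b}

FOLLOW iteration:
seed FOLLOW(S) with $
[1]
  C→B S: FOLLOW(B) ⊇ FIRST(S) = {a,b}; new: +{a,b}
  C→C b: FOLLOW(C) ⊇ FIRST(b) = {b}; new: +{b}
  S→A: FOLLOW(A) ⊇ FOLLOW(S) ⊇ {$}; new: +{$}
  S→C A b: FOLLOW(C) ⊇ FIRST(A) = {a,b}; new: +{a}
  S→C A b: FOLLOW(A) ⊇ FIRST(b) = {b}; new: +{b}
  S: {$}  A: {$,b}  B: {a,b}  C: {a,b}
[2]
  A→B: FOLLOW(B) ⊇ FOLLOW(A) ⊇ {$,b}; new: +{$}
  C→B S: FOLLOW(S) ⊇ FOLLOW(C) ⊇ {a,b}; new: +{a,b}
  S→A: FOLLOW(A) ⊇ FOLLOW(S) ⊇ {$,a,b}; new: +{a}
  S: {$,a,b}  A: {$,a,b}  B: {$,a,b}  C: {a,b}
[3] (stable)
  S: {$,a,b}  A: {$,a,b}  B: {$,a,b}  C: {a,b}

FOLLOW(B) = ["$", "a", "b"]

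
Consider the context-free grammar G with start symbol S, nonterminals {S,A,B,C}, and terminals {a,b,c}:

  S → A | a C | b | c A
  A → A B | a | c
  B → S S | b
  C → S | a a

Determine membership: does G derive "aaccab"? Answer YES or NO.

Convert to CNF:
  S -> A B | T0 C | T1 A | a | b | c
  A -> A B | a | c
  B -> S S | b
  C -> A B | T0 C | T0 T0 | T1 A | a | b | c
  T0 -> a
  T1 -> c

Fill CYK table bottom-up:
  T[0,0] 'a' = {A,C,S,T0}  orig:{A,C,S}
  T[1,1] 'a' = {A,C,S,T0}  orig:{A,C,S}
  T[2,2] 'c' = {A,C,S,T1}  orig:{A,C,S}
  T[3,3] 'c' = {A,C,S,T1}  orig:{A,C,S}
  T[4,4] 'a' = {A,C,S,T0}  orig:{A,C,S}
  T[5,5] 'b' = {B,C,S}
  T[0,1] 'aa' = {B,C,S}
  T[1,2] 'ac' = {B,C,S}
  T[2,3] 'cc' = {B,C,S}
  T[3,4] 'ca' = {B,C,S}
  T[4,5] 'ab' = {A,B,C,S}
  T[0,2] 'aac' = {A,B,C,S}
  T[1,3] 'acc' = {A,B,C,S}
  T[2,4] 'cca' = {A,B,C,S}
  T[3,5] 'cab' = {A,B,C,S}
  T[0,3] 'aacc' = {A,B,C,S}
  T[1,4] 'acca' = {A,B,C,S}
  T[2,5] 'ccab' = {A,B,C,S}
  T[0,4] 'aacca' = {A,B,C,S}
  T[1,5] 'accab' = {A,B,C,S}
  T[0,5] 'aaccab' = {A,B,C,S}

S ∈ T[0,5] ⇒ YES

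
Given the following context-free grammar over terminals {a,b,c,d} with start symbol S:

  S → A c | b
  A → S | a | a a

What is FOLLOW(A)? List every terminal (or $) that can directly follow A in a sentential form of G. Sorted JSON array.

FIRST sets, iterate to fixpoint:
round 1:
  A via A→a: +{a}
  S via S→A c: +{a}
  S via S→b: +{b}
  FIRST[S]={a,b}  FIRST[A]={a}
round 2:
  A via A→S: +{b}
  FIRST[S]={a,b}  FIRST[A]={a,b}
round 3: (stable)
  FIRST[S]={a,b}  FIRST[A]={a,b}

FOLLOW sets:
initialize: $ ∈ FOLLOW(S)
pass 1:
  S→A c: FOLLOW(A) ⊇ FIRST(c) = {c}; new: +{c}
  FOLLOW(S)={$}  FOLLOW(A)={c}
pass 2:
  A→S: FOLLOW(S) ⊇ FOLLOW(A) ⊇ {c}; new: +{c}
  FOLLOW(S)={$,c}  FOLLOW(A)={c}
pass 3: — fixpoint
  FOLLOW(S)={$,c}  FOLLOW(A)={c}

FOLLOW(A) = ["c"]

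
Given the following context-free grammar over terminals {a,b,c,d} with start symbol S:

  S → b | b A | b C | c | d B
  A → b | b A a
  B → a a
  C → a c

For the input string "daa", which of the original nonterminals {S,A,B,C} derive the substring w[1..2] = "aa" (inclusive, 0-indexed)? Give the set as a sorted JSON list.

CNF form of G:
  S -> T0 A | T0 C | T3 B | b | c
  A -> T0 X4 | b
  B -> T1 T1
  C -> T1 T2
  T0 -> b
  T1 -> a
  T2 -> c
  T3 -> d
  X4 -> A T1

Fill CYK table bottom-up (cells [i..j] with 1 ≤ i ≤ j ≤ 2 only):
  T[1,1] 'a' = {T1}  orig:{}
  T[2,2] 'a' = {T1}  orig:{}
  T[1,2] 'aa' = {B}

Original NTs in T[1,2] deriving "aa": ["B"]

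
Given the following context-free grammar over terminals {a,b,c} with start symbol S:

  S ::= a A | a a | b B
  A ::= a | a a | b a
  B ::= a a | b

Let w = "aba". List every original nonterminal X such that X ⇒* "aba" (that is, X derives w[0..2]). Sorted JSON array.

CNF form of G:
  S -> T0 A | T0 T0 | T1 B
  A -> T0 T0 | T1 T0 | a
  B -> T0 T0 | b
  T0 -> a
  T1 -> b

CYK fill — only the sub-triangle for w[0..2]:
  [0..0]={A,T0}  "a"  orig:{A}
  [1..1]={B,T1}  "b"  orig:{B}
  [2..2]={A,T0}  "a"  orig:{A}
  [0..1]=∅  "ab"
  [1..2]={A}  "ba"
  [0..2]={S}  "aba"

Original NTs in T[0,2] deriving "aba": ["S"]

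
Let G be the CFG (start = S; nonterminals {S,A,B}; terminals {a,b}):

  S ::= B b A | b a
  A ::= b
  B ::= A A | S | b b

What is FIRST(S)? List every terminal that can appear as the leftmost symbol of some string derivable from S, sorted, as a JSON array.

FIRST sets, iterate to fixpoint:
[1]
  A via A→b: +{b}
  B via B→A A: +{b}
  S via S→B b A: +{b}
  S: {b}  A: {b}  B: {b}
[2] done
  S: {b}  A: {b}  B: {b}

FIRST(S) = ["b"]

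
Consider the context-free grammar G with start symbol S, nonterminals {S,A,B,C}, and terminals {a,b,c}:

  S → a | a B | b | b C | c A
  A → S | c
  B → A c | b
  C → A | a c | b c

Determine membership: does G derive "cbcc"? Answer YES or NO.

CNF form of G:
  S -> T0 B | T1 C | T2 A | a | b
  A -> T0 B | T1 C | T2 A | a | b | c
  B -> A T2 | b
  C -> T0 B | T0 T2 | T1 C | T1 T2 | T2 A | a | b | c
  T0 -> a
  T1 -> b
  T2 -> c

Fill CYK table bottom-up:
  [0..0]={A,C,T2}  "c"  orig:{A,C}
  [1..1]={A,B,C,S,T1}  "b"  orig:{A,B,C,S}
  [2..2]={A,C,T2}  "c"  orig:{A,C}
  [3..3]={A,C,T2}  "c"  orig:{A,C}
  [0..1]={A,C,S}  "cb"
  [1..2]={A,B,C,S}  "bc"
  [2..3]={A,B,C,S}  "cc"
  [0..2]={A,B,C,S}  "cbc"
  [1..3]={A,B,C,S}  "bcc"
  [0..3]={A,B,C,S}  "cbcc"

S ∈ T[0,3] ⇒ YES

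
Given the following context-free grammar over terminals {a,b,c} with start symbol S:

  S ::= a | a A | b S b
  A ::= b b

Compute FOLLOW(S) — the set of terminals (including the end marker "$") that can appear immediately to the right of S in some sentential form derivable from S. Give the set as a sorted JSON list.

FIRST iteration:
iter 1:
  A via A→b b: +{b}
  S via S→a: +{a}
  S via S→b S b: +{b}
  FIRST(S)={a,b}  FIRST(A)={b}
iter 2: (stable)
  FIRST(S)={a,b}  FIRST(A)={b}

FOLLOW sets:
initialize: $ ∈ FOLLOW(S)
iter 1:
  S→a A: FOLLOW(A) ⊇ FOLLOW(S) ⊇ {$}; new: +{$}
  S→b S b: FOLLOW(S) ⊇ FIRST(b) = {b}; new: +{b}
  FOLLOW[S]={$,b}  FOLLOW[A]={$}
iter 2:
  S→a A: FOLLOW(A) ⊇ FOLLOW(S) ⊇ {$,b}; new: +{b}
  FOLLOW[S]={$,b}  FOLLOW[A]={$,b}
iter 3: done
  FOLLOW[S]={$,b}  FOLLOW[A]={$,b}

FOLLOW(S) = ["$", "b"]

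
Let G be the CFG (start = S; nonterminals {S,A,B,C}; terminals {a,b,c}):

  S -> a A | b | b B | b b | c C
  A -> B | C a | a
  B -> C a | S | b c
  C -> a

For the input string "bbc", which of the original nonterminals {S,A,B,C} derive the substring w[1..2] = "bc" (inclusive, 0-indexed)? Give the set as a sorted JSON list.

CNF form of G:
  S -> T0 A | T1 B | T1 T1 | T2 C | b
  A -> C T0 | T0 A | T1 B | T1 T1 | T1 T2 | T2 C | a | b
  B -> C T0 | T0 A | T1 B | T1 T1 | T1 T2 | T2 C | b
  C -> a
  T0 -> a
  T1 -> b
  T2 -> c

CYK fill — only the sub-triangle for w[1..2]:
  T[1,1] 'b' = {A,B,S,T1}  orig:{A,B,S}
  T[2,2] 'c' = {T2}  orig:{}
  T[1,2] 'bc' = {A,B}

Original NTs in T[1,2] deriving "bc": ["A", "B"]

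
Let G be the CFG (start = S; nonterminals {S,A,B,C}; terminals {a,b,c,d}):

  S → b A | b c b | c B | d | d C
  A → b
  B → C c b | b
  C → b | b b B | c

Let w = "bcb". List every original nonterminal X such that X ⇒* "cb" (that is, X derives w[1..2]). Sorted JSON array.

Convert to CNF:
  S -> T0 B | T1 A | T1 X5 | T2 C | d
  A -> b
  B -> C X3 | b
  C -> T1 X4 | b | c
  T0 -> c
  T1 -> b
  T2 -> d
  X3 -> T0 T1
  X4 -> T1 B
  X5 -> T0 T1

CYK fill (cells [i..j] with 1 ≤ i ≤ j ≤ 2 only):
  T[1,1] 'c' = {C,T0}  orig:{C}
  T[2,2] 'b' = {A,B,C,T1}  orig:{A,B,C}
  T[1,2] 'cb' = {S,X3,X5}  orig:{S}

Original NTs in T[1,2] deriving "cb": ["S"]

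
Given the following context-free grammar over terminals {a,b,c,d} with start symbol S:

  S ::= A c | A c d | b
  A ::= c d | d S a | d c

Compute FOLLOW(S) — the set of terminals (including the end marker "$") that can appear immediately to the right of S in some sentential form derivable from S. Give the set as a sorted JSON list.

FIRST sets, iterate to fixpoint:
[1]
  A via A→c d: +{c}
  A via A→d S a: +{d}
  S via S→A c: +{c,d}
  S via S→b: +{b}
  FIRST[S]={b,c,d}  FIRST[A]={c,d}
[2] (no change)
  FIRST[S]={b,c,d}  FIRST[A]={c,d}

FOLLOW sets:
seed FOLLOW(S) with $
iter 1:
  A→d S a: FOLLOW(S) ⊇ FIRST(a) = {a}; new: +{a}
  S→A c: FOLLOW(A) ⊇ FIRST(c) = {c}; new: +{c}
  S: {$,a}  A: {c}
iter 2: — fixpoint
  S: {$,a}  A: {c}

FOLLOW(S) = ["$", "a"]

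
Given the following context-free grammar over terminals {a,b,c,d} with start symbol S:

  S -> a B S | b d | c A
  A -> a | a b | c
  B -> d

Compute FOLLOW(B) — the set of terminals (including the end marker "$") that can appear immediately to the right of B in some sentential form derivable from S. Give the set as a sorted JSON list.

FIRST iteration:
round 1:
  A via A→a: +{a}
  A via A→c: +{c}
  B via B→d: +{d}
  S via S→a B S: +{a}
  S via S→b d: +{b}
  S via S→c A: +{c}
  FIRST[S]={a,b,c}  FIRST[A]={a,c}  FIRST[B]={d}
round 2: (stable)
  FIRST[S]={a,b,c}  FIRST[A]={a,c}  FIRST[B]={d}

Compute FOLLOW by fixpoint:
initialize: $ ∈ FOLLOW(S)
[1]
  S→a B S: FOLLOW(B) ⊇ FIRST(S) = {a,b,c}; new: +{a,b,c}
  S→c A: FOLLOW(A) ⊇ FOLLOW(S) ⊇ {$}; new: +{$}
  FOLLOW[S]={$}  FOLLOW[A]={$}  FOLLOW[B]={a,b,c}
[2] done
  FOLLOW[S]={$}  FOLLOW[A]={$}  FOLLOW[B]={a,b,c}

FOLLOW(B) = ["a", "b", "c"]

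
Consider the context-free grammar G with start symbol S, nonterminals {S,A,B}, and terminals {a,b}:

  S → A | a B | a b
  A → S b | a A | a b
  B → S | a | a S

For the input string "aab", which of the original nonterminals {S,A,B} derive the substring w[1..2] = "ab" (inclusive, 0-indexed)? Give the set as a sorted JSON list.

CNF form of G:
  S -> S T0 | T1 A | T1 B | T1 T0
  A -> S T0 | T1 A | T1 T0
  B -> S T0 | T1 A | T1 B | T1 S | T1 T0 | a
  T0 -> b
  T1 -> a

CYK fill, restricted to cells inside w[1..2]:
  cell(1,1) a: {B,T1}  orig:{B}
  cell(2,2) b: {T0}  orig:{}
  cell(1,2) ab: {A,B,S}

Original NTs in T[1,2] deriving "ab": ["A", "B", "S"]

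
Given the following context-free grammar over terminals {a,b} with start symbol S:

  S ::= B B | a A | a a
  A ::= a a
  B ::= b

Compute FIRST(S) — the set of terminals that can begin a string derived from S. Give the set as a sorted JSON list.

FIRST sets, iterate to fixpoint:
[1]
  A via A→a a: +{a}
  B via B→b: +{b}
  S via S→B B: +{b}
  S via S→a A: +{a}
  S: {a,b}  A: {a}  B: {b}
[2] (stable)
  S: {a,b}  A: {a}  B: {b}

FIRST(S) = ["a", "b"]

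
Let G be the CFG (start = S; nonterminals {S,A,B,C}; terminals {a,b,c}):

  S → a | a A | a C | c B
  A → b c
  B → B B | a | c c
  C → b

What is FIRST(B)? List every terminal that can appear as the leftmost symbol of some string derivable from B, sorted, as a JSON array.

FIRST iteration:
[1]
  A via A→b c: +{b}
  B via B→a: +{a}
  B via B→c c: +{c}
  C via C→b: +{b}
  S via S→a: +{a}
  S via S→c B: +{c}
  FIRST[S]={a,c}  FIRST[A]={b}  FIRST[B]={a,c}  FIRST[C]={b}
[2] (stable)
  FIRST[S]={a,c}  FIRST[A]={b}  FIRST[B]={a,c}  FIRST[C]={b}

FIRST(B) = ["a", "c"]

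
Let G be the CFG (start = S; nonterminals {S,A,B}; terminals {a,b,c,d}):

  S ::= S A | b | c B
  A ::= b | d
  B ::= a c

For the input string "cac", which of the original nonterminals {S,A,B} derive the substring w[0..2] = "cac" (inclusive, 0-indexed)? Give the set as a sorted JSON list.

CNF form of G:
  S -> S A | T1 B | b
  A -> b | d
  B -> T0 T1
  T0 -> a
  T1 -> c

Fill CYK table bottom-up — only the sub-triangle for w[0..2]:
  T[0,0] 'c' = {T1}  orig:{}
  T[1,1] 'a' = {T0}  orig:{}
  T[2,2] 'c' = {T1}  orig:{}
  T[0,1] 'ca' = ∅
  T[1,2] 'ac' = {B}
  T[0,2] 'cac' = {S}

Original NTs in T[0,2] deriving "cac": ["S"]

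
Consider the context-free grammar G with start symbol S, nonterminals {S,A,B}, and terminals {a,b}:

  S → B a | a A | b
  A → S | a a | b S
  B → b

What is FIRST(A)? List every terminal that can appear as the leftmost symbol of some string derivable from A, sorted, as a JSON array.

FIRST sets, iterate to fixpoint:
iter 1:
  A via A→a a: +{a}
  A via A→b S: +{b}
  B via B→b: +{b}
  S via S→B a: +{b}
  S via S→a A: +{a}
  FIRST[S]={a,b}  FIRST[A]={a,b}  FIRST[B]={b}
iter 2: (no change)
  FIRST[S]={a,b}  FIRST[A]={a,b}  FIRST[B]={b}

FIRST(A) = ["a", "b"]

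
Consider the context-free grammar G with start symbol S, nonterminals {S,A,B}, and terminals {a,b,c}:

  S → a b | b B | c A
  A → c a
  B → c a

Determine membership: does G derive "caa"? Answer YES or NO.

CNF form of G:
  S -> T0 A | T1 T2 | T2 B
  A -> T0 T1
  B -> T0 T1
  T0 -> c
  T1 -> a
  T2 -> b

CYK table (by increasing span):
  T[0,0] 'c' = {T0}  orig:{}
  T[1,1] 'a' = {T1}  orig:{}
  T[2,2] 'a' = {T1}  orig:{}
  T[0,1] 'ca' = {A,B}
  T[1,2] 'aa' = ∅
  T[0,2] 'caa' = ∅

S ∉ T[0,2] ⇒ NO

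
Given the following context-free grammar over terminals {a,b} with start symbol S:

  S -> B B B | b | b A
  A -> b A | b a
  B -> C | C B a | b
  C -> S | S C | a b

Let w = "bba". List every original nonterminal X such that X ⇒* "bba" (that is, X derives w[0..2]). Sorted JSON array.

Convert to CNF:
  S -> B X5 | T0 A | b
  A -> T0 A | T0 T1
  B -> B X2 | C X3 | S C | T0 A | T1 T0 | b
  C -> B X4 | S C | T0 A | T1 T0 | b
  T0 -> b
  T1 -> a
  X2 -> B B
  X3 -> B T1
  X4 -> B B
  X5 -> B B

CYK table (by increasing span), restricted to cells inside w[0..2]:
  [0..0]={B,C,S,T0}  "b"  orig:{B,C,S}
  [1..1]={B,C,S,T0}  "b"  orig:{B,C,S}
  [2..2]={T1}  "a"  orig:{}
  [0..1]={B,C,X2,X4,X5}  "bb"  orig:{B,C}
  [1..2]={A,X3}  "ba"  orig:{A}
  [0..2]={A,B,C,S,X3}  "bba"  orig:{A,B,C,S}

Original NTs in T[0,2] deriving "bba": ["A", "B", "C", "S"]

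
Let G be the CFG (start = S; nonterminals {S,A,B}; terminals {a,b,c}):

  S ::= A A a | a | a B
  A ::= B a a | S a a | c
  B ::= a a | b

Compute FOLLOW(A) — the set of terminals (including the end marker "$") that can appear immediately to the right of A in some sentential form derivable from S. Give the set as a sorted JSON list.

FIRST iteration:
pass 1:
  A via A→c: +{c}
  B via B→a a: +{a}
  B via B→b: +{b}
  S via S→A A a: +{c}
  S via S→a: +{a}
  FIRST(S)={a,c}  FIRST(A)={c}  FIRST(B)={a,b}
pass 2:
  A via A→B a a: +{a,b}
  S via S→A A a: +{b}
  FIRST(S)={a,b,c}  FIRST(A)={a,b,c}  FIRST(B)={a,b}
pass 3: done
  FIRST(S)={a,b,c}  FIRST(A)={a,b,c}  FIRST(B)={a,b}

Compute FOLLOW by fixpoint:
FOLLOW(S) := {$}
round 1:
  A→B a a: FOLLOW(B) ⊇ FIRST(a) = {a}; new: +{a}
  A→S a a: FOLLOW(S) ⊇ FIRST(a) = {a}; new: +{a}
  S→A A a: FOLLOW(A) ⊇ FIRST(A) = {a,b,c}; new: +{a,b,c}
  S→a B: FOLLOW(B) ⊇ FOLLOW(S) ⊇ {$,a}; new: +{$}
  S: {$,a}  A: {a,b,c}  B: {$,a}
round 2: (no change)
  S: {$,a}  A: {a,b,c}  B: {$,a}

FOLLOW(A) = ["a", "b", "c"]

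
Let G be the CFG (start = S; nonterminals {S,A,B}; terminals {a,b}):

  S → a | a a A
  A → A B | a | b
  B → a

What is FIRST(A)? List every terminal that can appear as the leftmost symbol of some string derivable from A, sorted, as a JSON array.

Compute FIRST by fixpoint:
pass 1:
  A via A→a: +{a}
  A via A→b: +{b}
  B via B→a: +{a}
  S via S→a: +{a}
  FIRST[S]={a}  FIRST[A]={a,b}  FIRST[B]={a}
pass 2: (no change)
  FIRST[S]={a}  FIRST[A]={a,b}  FIRST[B]={a}

FIRST(A) = ["a", "b"]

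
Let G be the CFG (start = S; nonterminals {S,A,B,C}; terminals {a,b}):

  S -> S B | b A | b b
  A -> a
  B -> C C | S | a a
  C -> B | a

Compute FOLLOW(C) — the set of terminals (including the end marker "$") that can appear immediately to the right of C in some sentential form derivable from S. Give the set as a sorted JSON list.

FIRST sets, iterate to fixpoint:
round 1:
  A via A→a: +{a}
  B via B→a a: +{a}
  C via C→B: +{a}
  S via S→b A: +{b}
  FIRST[S]={b}  FIRST[A]={a}  FIRST[B]={a}  FIRST[C]={a}
round 2:
  B via B→S: +{b}
  C via C→B: +{b}
  FIRST[S]={b}  FIRST[A]={a}  FIRST[B]={a,b}  FIRST[C]={a,b}
round 3: — fixpoint
  FIRST[S]={b}  FIRST[A]={a}  FIRST[B]={a,b}  FIRST[C]={a,b}

Compute FOLLOW by fixpoint:
seed FOLLOW(S) with $
[1]
  B→C C: FOLLOW(C) ⊇ FIRST(C) = {a,b}; new: +{a,b}
  C→B: FOLLOW(B) ⊇ FOLLOW(C) ⊇ {a,b}; new: +{a,b}
  S→S B: FOLLOW(S) ⊇ FIRST(B) = {a,b}; new: +{a,b}
  S→S B: FOLLOW(B) ⊇ FOLLOW(S) ⊇ {$,a,b}; new: +{$}
  S→b A: FOLLOW(A) ⊇ FOLLOW(S) ⊇ {$,a,b}; new: +{$,a,b}
  S: {$,a,b}  A: {$,a,b}  B: {$,a,b}  C: {a,b}
[2]
  B→C C: FOLLOW(C) ⊇ FOLLOW(B) ⊇ {$,a,b}; new: +{$}
  S: {$,a,b}  A: {$,a,b}  B: {$,a,b}  C: {$,a,b}
[3] — fixpoint
  S: {$,a,b}  A: {$,a,b}  B: {$,a,b}  C: {$,a,b}

FOLLOW(C) = ["$", "a", "b"]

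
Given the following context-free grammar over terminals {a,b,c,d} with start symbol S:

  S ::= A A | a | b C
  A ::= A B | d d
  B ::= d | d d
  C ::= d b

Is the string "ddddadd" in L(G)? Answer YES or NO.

CNF form of G:
  S -> A A | T1 C | a
  A -> A B | T0 T0
  B -> T0 T0 | d
  C -> T0 T1
  T0 -> d
  T1 -> b

Fill CYK table bottom-up:
  [0..0]={B,T0}  "d"  orig:{B}
  [1..1]={B,T0}  "d"  orig:{B}
  [2..2]={B,T0}  "d"  orig:{B}
  [3..3]={B,T0}  "d"  orig:{B}
  [4..4]={S}  "a"
  [5..5]={B,T0}  "d"  orig:{B}
  [6..6]={B,T0}  "d"  orig:{B}
  [0..1]={A,B}  "dd"
  [1..2]={A,B}  "dd"
  [2..3]={A,B}  "dd"
  [3..4]=∅  "da"
  [4..5]=∅  "ad"
  [5..6]={A,B}  "dd"
  [0..2]={A}  "ddd"
  [1..3]={A}  "ddd"
  [2..4]=∅  "dda"
  [3..5]=∅  "dad"
  [4..6]=∅  "add"
  [0..3]={A,S}  "dddd"
  [1..4]=∅  "ddda"
  [2..5]=∅  "ddad"
  [3..6]=∅  "dadd"
  [0..4]=∅  "dddda"
  [1..5]=∅  "dddad"
  [2..6]=∅  "ddadd"
  [0..5]=∅  "ddddad"
  [1..6]=∅  "dddadd"
  [0..6]=∅  "ddddadd"

S ∉ T[0,6] ⇒ NO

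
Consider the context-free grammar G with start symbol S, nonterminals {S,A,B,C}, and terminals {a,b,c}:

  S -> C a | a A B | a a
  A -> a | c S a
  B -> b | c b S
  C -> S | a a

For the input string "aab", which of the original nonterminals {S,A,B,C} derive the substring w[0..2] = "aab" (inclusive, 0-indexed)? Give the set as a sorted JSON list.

Convert to CNF:
  S -> C T1 | T1 T1 | T1 X6
  A -> T0 X3 | a
  B -> T0 X4 | b
  C -> C T1 | T1 T1 | T1 X5
  T0 -> c
  T1 -> a
  T2 -> b
  X3 -> S T1
  X4 -> T2 S
  X5 -> A B
  X6 -> A B

CYK table (by increasing span), restricted to cells inside w[0..2]:
  T[0,0] 'a' = {A,T1}  orig:{A}
  T[1,1] 'a' = {A,T1}  orig:{A}
  T[2,2] 'b' = {B,T2}  orig:{B}
  T[0,1] 'aa' = {C,S}
  T[1,2] 'ab' = {X5,X6}  orig:{}
  T[0,2] 'aab' = {C,S}

Original NTs in T[0,2] deriving "aab": ["C", "S"]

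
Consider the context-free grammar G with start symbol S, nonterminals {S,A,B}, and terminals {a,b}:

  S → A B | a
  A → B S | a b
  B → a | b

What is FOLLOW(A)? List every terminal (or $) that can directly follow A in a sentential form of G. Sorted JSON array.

FIRST sets, iterate to fixpoint:
[1]
  A via A→a b: +{a}
  B via B→a: +{a}
  B via B→b: +{b}
  S via S→A B: +{a}
  S: {a}  A: {a}  B: {a,b}
[2]
  A via A→B S: +{b}
  S via S→A B: +{b}
  S: {a,b}  A: {a,b}  B: {a,b}
[3] — fixpoint
  S: {a,b}  A: {a,b}  B: {a,b}

FOLLOW sets:
initialize: $ ∈ FOLLOW(S)
pass 1:
  A→B S: FOLLOW(B) ⊇ FIRST(S) = {a,b}; new: +{a,b}
  S→A B: FOLLOW(A) ⊇ FIRST(B) = {a,b}; new: +{a,b}
  S→A B: FOLLOW(B) ⊇ FOLLOW(S) ⊇ {$}; new: +{$}
  FOLLOW(S)={$}  FOLLOW(A)={a,b}  FOLLOW(B)={$,a,b}
pass 2:
  A→B S: FOLLOW(S) ⊇ FOLLOW(A) ⊇ {a,b}; new: +{a,b}
  FOLLOW(S)={$,a,b}  FOLLOW(A)={a,b}  FOLLOW(B)={$,a,b}
pass 3: (no change)
  FOLLOW(S)={$,a,b}  FOLLOW(A)={a,b}  FOLLOW(B)={$,a,b}

FOLLOW(A) = ["a", "b"]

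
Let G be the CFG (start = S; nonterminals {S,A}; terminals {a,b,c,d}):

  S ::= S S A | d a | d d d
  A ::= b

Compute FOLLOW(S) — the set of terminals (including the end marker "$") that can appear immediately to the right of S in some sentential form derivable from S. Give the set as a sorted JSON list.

FIRST sets, iterate to fixpoint:
[1]
  A via A→b: +{b}
  S via S→d a: +{d}
  FIRST[S]={d}  FIRST[A]={b}
[2] done
  FIRST[S]={d}  FIRST[A]={b}

Compute FOLLOW by fixpoint:
seed FOLLOW(S) with $
pass 1:
  S→S S A: FOLLOW(S) ⊇ FIRST(S) = {d}; new: +{d}
  S→S S A: FOLLOW(S) ⊇ FIRST(A) = {b}; new: +{b}
  S→S S A: FOLLOW(A) ⊇ FOLLOW(S) ⊇ {$,b,d}; new: +{$,b,d}
  FOLLOW[S]={$,b,d}  FOLLOW[A]={$,b,d}
pass 2: (no change)
  FOLLOW[S]={$,b,d}  FOLLOW[A]={$,b,d}

FOLLOW(S) = ["$", "b", "d"]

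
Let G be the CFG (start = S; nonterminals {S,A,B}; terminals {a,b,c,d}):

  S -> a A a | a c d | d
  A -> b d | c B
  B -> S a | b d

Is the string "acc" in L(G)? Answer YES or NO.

Convert to CNF:
  S -> T3 X4 | T3 X5 | d
  A -> T0 T1 | T2 B
  B -> S T3 | T0 T1
  T0 -> b
  T1 -> d
  T2 -> c
  T3 -> a
  X4 -> A T3
  X5 -> T2 T1

CYK table (by increasing span):
  T[0,0] 'a' = {T3}  orig:{}
  T[1,1] 'c' = {T2}  orig:{}
  T[2,2] 'c' = {T2}  orig:{}
  T[0,1] 'ac' = ∅
  T[1,2] 'cc' = ∅
  T[0,2] 'acc' = ∅

S ∉ T[0,2] ⇒ NO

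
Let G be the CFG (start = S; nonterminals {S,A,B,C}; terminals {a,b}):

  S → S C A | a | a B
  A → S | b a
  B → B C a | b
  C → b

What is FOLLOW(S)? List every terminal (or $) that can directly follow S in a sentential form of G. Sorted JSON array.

Compute FIRST by fixpoint:
round 1:
  A via A→b a: +{b}
  B via B→b: +{b}
  C via C→b: +{b}
  S via S→a: +{a}
  FIRST(S)={a}  FIRST(A)={b}  FIRST(B)={b}  FIRST(C)={b}
round 2:
  A via A→S: +{a}
  FIRST(S)={a}  FIRST(A)={a,b}  FIRST(B)={b}  FIRST(C)={b}
round 3: — fixpoint
  FIRST(S)={a}  FIRST(A)={a,b}  FIRST(B)={b}  FIRST(C)={b}

Compute FOLLOW by fixpoint:
seed FOLLOW(S) with $
[1]
  B→B C a: FOLLOW(B) ⊇ FIRST(C) = {b}; new: +{b}
  B→B C a: FOLLOW(C) ⊇ FIRST(a) = {a}; new: +{a}
  S→S C A: FOLLOW(S) ⊇ FIRST(C) = {b}; new: +{b}
  S→S C A: FOLLOW(C) ⊇ FIRST(A) = {a,b}; new: +{b}
  S→S C A: FOLLOW(A) ⊇ FOLLOW(S) ⊇ {$,b}; new: +{$,b}
  S→a B: FOLLOW(B) ⊇ FOLLOW(S) ⊇ {$,b}; new: +{$}
  FOLLOW(S)={$,b}  FOLLOW(A)={$,b}  FOLLOW(B)={$,b}  FOLLOW(C)={a,b}
[2] (stable)
  FOLLOW(S)={$,b}  FOLLOW(A)={$,b}  FOLLOW(B)={$,b}  FOLLOW(C)={a,b}

FOLLOW(S) = ["$", "b"]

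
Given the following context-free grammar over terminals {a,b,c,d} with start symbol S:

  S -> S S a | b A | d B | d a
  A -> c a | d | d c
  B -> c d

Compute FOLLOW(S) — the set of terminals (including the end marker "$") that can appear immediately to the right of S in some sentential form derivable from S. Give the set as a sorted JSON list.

Compute FIRST by fixpoint:
iter 1:
  A via A→c a: +{c}
  A via A→d: +{d}
  B via B→c d: +{c}
  S via S→b A: +{b}
  S via S→d B: +{d}
  FIRST(S)={b,d}  FIRST(A)={c,d}  FIRST(B)={c}
iter 2: (stable)
  FIRST(S)={b,d}  FIRST(A)={c,d}  FIRST(B)={c}

FOLLOW iteration:
FOLLOW(S) := {$}
iter 1:
  S→S S a: FOLLOW(S) ⊇ FIRST(S) = {b,d}; new: +{b,d}
  S→S S a: FOLLOW(S) ⊇ FIRST(a) = {a}; new: +{a}
  S→b A: FOLLOW(A) ⊇ FOLLOW(S) ⊇ {$,a,b,d}; new: +{$,a,b,d}
  S→d B: FOLLOW(B) ⊇ FOLLOW(S) ⊇ {$,a,b,d}; new: +{$,a,b,d}
  FOLLOW(S)={$,a,b,d}  FOLLOW(A)={$,a,b,d}  FOLLOW(B)={$,a,b,d}
iter 2: done
  FOLLOW(S)={$,a,b,d}  FOLLOW(A)={$,a,b,d}  FOLLOW(B)={$,a,b,d}

FOLLOW(S) = ["$", "a", "b", "d"]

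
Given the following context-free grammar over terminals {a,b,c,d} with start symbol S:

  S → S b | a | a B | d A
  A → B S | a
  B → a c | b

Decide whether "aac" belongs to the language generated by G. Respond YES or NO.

Convert to CNF:
  S -> S T2 | T0 B | T3 A | a
  A -> B S | a
  B -> T0 T1 | b
  T0 -> a
  T1 -> c
  T2 -> b
  T3 -> d

Fill CYK table bottom-up:
  T[0,0] 'a' = {A,S,T0}  orig:{A,S}
  T[1,1] 'a' = {A,S,T0}  orig:{A,S}
  T[2,2] 'c' = {T1}  orig:{}
  T[0,1] 'aa' = ∅
  T[1,2] 'ac' = {B}
  T[0,2] 'aac' = {S}

S ∈ T[0,2] ⇒ YES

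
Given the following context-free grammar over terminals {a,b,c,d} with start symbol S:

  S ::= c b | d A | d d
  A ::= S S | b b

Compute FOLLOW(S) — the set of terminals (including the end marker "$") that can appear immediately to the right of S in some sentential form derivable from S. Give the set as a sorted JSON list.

FIRST iteration:
[1]
  A via A→b b: +{b}
  S via S→c b: +{c}
  S via S→d A: +{d}
  FIRST[S]={c,d}  FIRST[A]={b}
[2]
  A via A→S S: +{c,d}
  FIRST[S]={c,d}  FIRST[A]={b,c,d}
[3] (stable)
  FIRST[S]={c,d}  FIRST[A]={b,c,d}

FOLLOW iteration:
initialize: $ ∈ FOLLOW(S)
iter 1:
  A→S S: FOLLOW(S) ⊇ FIRST(S) = {c,d}; new: +{c,d}
  S→d A: FOLLOW(A) ⊇ FOLLOW(S) ⊇ {$,c,d}; new: +{$,c,d}
  FOLLOW[S]={$,c,d}  FOLLOW[A]={$,c,d}
iter 2: (no change)
  FOLLOW[S]={$,c,d}  FOLLOW[A]={$,c,d}

FOLLOW(S) = ["$", "c", "d"]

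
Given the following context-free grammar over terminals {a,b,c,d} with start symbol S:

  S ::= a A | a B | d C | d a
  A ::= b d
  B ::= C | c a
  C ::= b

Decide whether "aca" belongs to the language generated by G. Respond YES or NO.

Convert to CNF:
  S -> T1 C | T1 T3 | T3 A | T3 B
  A -> T0 T1
  B -> T2 T3 | b
  C -> b
  T0 -> b
  T1 -> d
  T2 -> c
  T3 -> a

CYK table (by increasing span):
  cell(0,0) a: {T3}  orig:{}
  cell(1,1) c: {T2}  orig:{}
  cell(2,2) a: {T3}  orig:{}
  cell(0,1) ac: ∅
  cell(1,2) ca: {B}
  cell(0,2) aca: {S}

S ∈ T[0,2] ⇒ YES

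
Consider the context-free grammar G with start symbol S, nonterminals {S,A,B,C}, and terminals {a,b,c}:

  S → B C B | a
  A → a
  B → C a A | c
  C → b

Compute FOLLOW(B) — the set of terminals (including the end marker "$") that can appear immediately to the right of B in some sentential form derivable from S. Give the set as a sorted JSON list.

FIRST sets, iterate to fixpoint:
iter 1:
  A via A→a: +{a}
  B via B→c: +{c}
  C via C→b: +{b}
  S via S→B C B: +{c}
  S via S→a: +{a}
  FIRST[S]={a,c}  FIRST[A]={a}  FIRST[B]={c}  FIRST[C]={b}
iter 2:
  B via B→C a A: +{b}
  S via S→B C B: +{b}
  FIRST[S]={a,b,c}  FIRST[A]={a}  FIRST[B]={b,c}  FIRST[C]={b}
iter 3: (stable)
  FIRST[S]={a,b,c}  FIRST[A]={a}  FIRST[B]={b,c}  FIRST[C]={b}

FOLLOW sets:
initialize: $ ∈ FOLLOW(S)
iter 1:
  B→C a A: FOLLOW(C) ⊇ FIRST(a) = {a}; new: +{a}
  S→B C B: FOLLOW(B) ⊇ FIRST(C) = {b}; new: +{b}
  S→B C B: FOLLOW(C) ⊇ FIRST(B) = {b,c}; new: +{b,c}
  S→B C B: FOLLOW(B) ⊇ FOLLOW(S) ⊇ {$}; new: +{$}
  FOLLOW[S]={$}  FOLLOW[A]={}  FOLLOW[B]={$,b}  FOLLOW[C]={a,b,c}
iter 2:
  B→C a A: FOLLOW(A) ⊇ FOLLOW(B) ⊇ {$,b}; new: +{$,b}
  FOLLOW[S]={$}  FOLLOW[A]={$,b}  FOLLOW[B]={$,b}  FOLLOW[C]={a,b,c}
iter 3: (no change)
  FOLLOW[S]={$}  FOLLOW[A]={$,b}  FOLLOW[B]={$,b}  FOLLOW[C]={a,b,c}

FOLLOW(B) = ["$", "b"]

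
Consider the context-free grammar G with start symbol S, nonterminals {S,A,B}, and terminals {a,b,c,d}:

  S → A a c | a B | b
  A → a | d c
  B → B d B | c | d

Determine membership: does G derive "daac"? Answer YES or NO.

CNF form of G:
  S -> A X4 | T2 B | b
  A -> T0 T1 | a
  B -> B X3 | c | d
  T0 -> d
  T1 -> c
  T2 -> a
  X3 -> T0 B
  X4 -> T2 T1

CYK fill:
  [0..0]={B,T0}  "d"  orig:{B}
  [1..1]={A,T2}  "a"  orig:{A}
  [2..2]={A,T2}  "a"  orig:{A}
  [3..3]={B,T1}  "c"  orig:{B}
  [0..1]=∅  "da"
  [1..2]=∅  "aa"
  [2..3]={S,X4}  "ac"  orig:{S}
  [0..2]=∅  "daa"
  [1..3]={S}  "aac"
  [0..3]=∅  "daac"

S ∉ T[0,3] ⇒ NO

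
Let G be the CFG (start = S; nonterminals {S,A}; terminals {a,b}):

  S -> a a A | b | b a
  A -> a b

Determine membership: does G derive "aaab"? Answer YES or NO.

Convert to CNF:
  S -> T0 X2 | T1 T0 | b
  A -> T0 T1
  T0 -> a
  T1 -> b
  X2 -> T0 A

CYK fill:
  cell(0,0) a: {T0}  orig:{}
  cell(1,1) a: {T0}  orig:{}
  cell(2,2) a: {T0}  orig:{}
  cell(3,3) b: {S,T1}  orig:{S}
  cell(0,1) aa: ∅
  cell(1,2) aa: ∅
  cell(2,3) ab: {A}
  cell(0,2) aaa: ∅
  cell(1,3) aab: {X2}  orig:{}
  cell(0,3) aaab: {S}

S ∈ T[0,3] ⇒ YES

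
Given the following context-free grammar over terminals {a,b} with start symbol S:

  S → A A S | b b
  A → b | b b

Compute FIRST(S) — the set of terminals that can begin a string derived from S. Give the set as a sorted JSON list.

Compute FIRST by fixpoint:
round 1:
  A via A→b: +{b}
  S via S→A A S: +{b}
  S: {b}  A: {b}
round 2: done
  S: {b}  A: {b}

FIRST(S) = ["b"]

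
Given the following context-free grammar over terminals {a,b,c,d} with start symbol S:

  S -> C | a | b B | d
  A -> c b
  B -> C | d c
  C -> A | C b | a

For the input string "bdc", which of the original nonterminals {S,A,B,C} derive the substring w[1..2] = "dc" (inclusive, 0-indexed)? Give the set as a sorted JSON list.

CNF form of G:
  S -> C T1 | T0 T1 | T1 B | a | d
  A -> T0 T1
  B -> C T1 | T0 T1 | T2 T0 | a
  C -> C T1 | T0 T1 | a
  T0 -> c
  T1 -> b
  T2 -> d

CYK fill, restricted to cells inside w[1..2]:
  cell(1,1) d: {S,T2}  orig:{S}
  cell(2,2) c: {T0}  orig:{}
  cell(1,2) dc: {B}

Original NTs in T[1,2] deriving "dc": ["B"]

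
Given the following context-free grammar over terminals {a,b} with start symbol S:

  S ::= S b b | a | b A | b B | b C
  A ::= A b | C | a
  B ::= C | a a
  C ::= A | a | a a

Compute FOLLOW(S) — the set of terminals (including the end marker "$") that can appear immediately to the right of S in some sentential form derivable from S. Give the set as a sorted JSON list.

FIRST sets, iterate to fixpoint:
[1]
  A via A→a: +{a}
  B via B→a a: +{a}
  C via C→A: +{a}
  S via S→a: +{a}
  S via S→b A: +{b}
  FIRST[S]={a,b}  FIRST[A]={a}  FIRST[B]={a}  FIRST[C]={a}
[2] done
  FIRST[S]={a,b}  FIRST[A]={a}  FIRST[B]={a}  FIRST[C]={a}

FOLLOW iteration:
FOLLOW(S) := {$}
round 1:
  A→A b: FOLLOW(A) ⊇ FIRST(b) = {b}; new: +{b}
  A→C: FOLLOW(C) ⊇ FOLLOW(A) ⊇ {b}; new: +{b}
  S→S b b: FOLLOW(S) ⊇ FIRST(b) = {b}; new: +{b}
  S→b A: FOLLOW(A) ⊇ FOLLOW(S) ⊇ {$,b}; new: +{$}
  S→b B: FOLLOW(B) ⊇ FOLLOW(S) ⊇ {$,b}; new: +{$,b}
  S→b C: FOLLOW(C) ⊇ FOLLOW(S) ⊇ {$,b}; new: +{$}
  S: {$,b}  A: {$,b}  B: {$,b}  C: {$,b}
round 2: done
  S: {$,b}  A: {$,b}  B: {$,b}  C: {$,b}

FOLLOW(S) = ["$", "b"]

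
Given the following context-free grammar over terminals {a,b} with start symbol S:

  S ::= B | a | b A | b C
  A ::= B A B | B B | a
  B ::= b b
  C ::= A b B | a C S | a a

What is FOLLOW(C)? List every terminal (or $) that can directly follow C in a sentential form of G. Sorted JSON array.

Compute FIRST by fixpoint:
round 1:
  A via A→a: +{a}
  B via B→b b: +{b}
  C via C→A b B: +{a}
  S via S→B: +{b}
  S via S→a: +{a}
  FIRST(S)={a,b}  FIRST(A)={a}  FIRST(B)={b}  FIRST(C)={a}
round 2:
  A via A→B A B: +{b}
  C via C→A b B: +{b}
  FIRST(S)={a,b}  FIRST(A)={a,b}  FIRST(B)={b}  FIRST(C)={a,b}
round 3: done
  FIRST(S)={a,b}  FIRST(A)={a,b}  FIRST(B)={b}  FIRST(C)={a,b}

FOLLOW sets:
initialize: $ ∈ FOLLOW(S)
pass 1:
  A→B A B: FOLLOW(B) ⊇ FIRST(A) = {a,b}; new: +{a,b}
  A→B A B: FOLLOW(A) ⊇ FIRST(B) = {b}; new: +{b}
  C→a C S: FOLLOW(C) ⊇ FIRST(S) = {a,b}; new: +{a,b}
  C→a C S: FOLLOW(S) ⊇ FOLLOW(C) ⊇ {a,b}; new: +{a,b}
  S→B: FOLLOW(B) ⊇ FOLLOW(S) ⊇ {$,a,b}; new: +{$}
  S→b A: FOLLOW(A) ⊇ FOLLOW(S) ⊇ {$,a,b}; new: +{$,a}
  S→b C: FOLLOW(C) ⊇ FOLLOW(S) ⊇ {$,a,b}; new: +{$}
  FOLLOW(S)={$,a,b}  FOLLOW(A)={$,a,b}  FOLLOW(B)={$,a,b}  FOLLOW(C)={$,a,b}
pass 2: — fixpoint
  FOLLOW(S)={$,a,b}  FOLLOW(A)={$,a,b}  FOLLOW(B)={$,a,b}  FOLLOW(C)={$,a,b}

FOLLOW(C) = ["$", "a", "b"]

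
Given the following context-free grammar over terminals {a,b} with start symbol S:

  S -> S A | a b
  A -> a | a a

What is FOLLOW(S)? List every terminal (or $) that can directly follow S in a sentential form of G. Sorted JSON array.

FIRST iteration:
[1]
  A via A→a: +{a}
  S via S→a b: +{a}
  FIRST(S)={a}  FIRST(A)={a}
[2] (no change)
  FIRST(S)={a}  FIRST(A)={a}

Compute FOLLOW by fixpoint:
seed FOLLOW(S) with $
round 1:
  S→S A: FOLLOW(S) ⊇ FIRST(A) = {a}; new: +{a}
  S→S A: FOLLOW(A) ⊇ FOLLOW(S) ⊇ {$,a}; new: +{$,a}
  S: {$,a}  A: {$,a}
round 2: (no change)
  S: {$,a}  A: {$,a}

FOLLOW(S) = ["$", "a"]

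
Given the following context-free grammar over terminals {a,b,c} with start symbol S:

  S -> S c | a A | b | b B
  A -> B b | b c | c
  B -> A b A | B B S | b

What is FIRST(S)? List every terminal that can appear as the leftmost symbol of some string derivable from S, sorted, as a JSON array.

FIRST iteration:
pass 1:
  A via A→b c: +{b}
  A via A→c: +{c}
  B via B→A b A: +{b,c}
  S via S→a A: +{a}
  S via S→b: +{b}
  S: {a,b}  A: {b,c}  B: {b,c}
pass 2: (no change)
  S: {a,b}  A: {b,c}  B: {b,c}

FIRST(S) = ["a", "b"]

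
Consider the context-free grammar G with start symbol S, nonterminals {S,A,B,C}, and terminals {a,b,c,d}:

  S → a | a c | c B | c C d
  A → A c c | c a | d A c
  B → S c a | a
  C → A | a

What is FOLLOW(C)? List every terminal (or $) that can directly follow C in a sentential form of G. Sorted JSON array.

FIRST iteration:
pass 1:
  A via A→c a: +{c}
  A via A→d A c: +{d}
  B via B→a: +{a}
  C via C→A: +{c,d}
  C via C→a: +{a}
  S via S→a: +{a}
  S via S→c B: +{c}
  FIRST[S]={a,c}  FIRST[A]={c,d}  FIRST[B]={a}  FIRST[C]={a,c,d}
pass 2:
  B via B→S c a: +{c}
  FIRST[S]={a,c}  FIRST[A]={c,d}  FIRST[B]={a,c}  FIRST[C]={a,c,d}
pass 3: — fixpoint
  FIRST[S]={a,c}  FIRST[A]={c,d}  FIRST[B]={a,c}  FIRST[C]={a,c,d}

FOLLOW sets:
FOLLOW(S) := {$}
iter 1:
  A→A c c: FOLLOW(A) ⊇ FIRST(c) = {c}; new: +{c}
  B→S c a: FOLLOW(S) ⊇ FIRST(c) = {c}; new: +{c}
  S→c B: FOLLOW(B) ⊇ FOLLOW(S) ⊇ {$,c}; new: +{$,c}
  S→c C d: FOLLOW(C) ⊇ FIRST(d) = {d}; new: +{d}
  FOLLOW(S)={$,c}  FOLLOW(A)={c}  FOLLOW(B)={$,c}  FOLLOW(C)={d}
iter 2:
  C→A: FOLLOW(A) ⊇ FOLLOW(C) ⊇ {d}; new: +{d}
  FOLLOW(S)={$,c}  FOLLOW(A)={c,d}  FOLLOW(B)={$,c}  FOLLOW(C)={d}
iter 3: — fixpoint
  FOLLOW(S)={$,c}  FOLLOW(A)={c,d}  FOLLOW(B)={$,c}  FOLLOW(C)={d}

FOLLOW(C) = ["d"]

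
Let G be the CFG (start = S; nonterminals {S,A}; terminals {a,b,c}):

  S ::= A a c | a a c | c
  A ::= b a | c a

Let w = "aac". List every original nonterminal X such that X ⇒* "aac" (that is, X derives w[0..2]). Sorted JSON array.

CNF form of G:
  S -> A X3 | T1 X4 | c
  A -> T0 T1 | T2 T1
  T0 -> b
  T1 -> a
  T2 -> c
  X3 -> T1 T2
  X4 -> T1 T2

CYK table (by increasing span), restricted to cells inside w[0..2]:
  [0..0]={T1}  "a"  orig:{}
  [1..1]={T1}  "a"  orig:{}
  [2..2]={S,T2}  "c"  orig:{S}
  [0..1]=∅  "aa"
  [1..2]={X3,X4}  "ac"  orig:{}
  [0..2]={S}  "aac"

Original NTs in T[0,2] deriving "aac": ["S"]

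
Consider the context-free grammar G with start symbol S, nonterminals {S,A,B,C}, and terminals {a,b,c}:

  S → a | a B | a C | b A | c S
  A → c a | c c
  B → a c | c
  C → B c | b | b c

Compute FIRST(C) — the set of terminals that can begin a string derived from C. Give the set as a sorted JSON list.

Compute FIRST by fixpoint:
[1]
  A via A→c a: +{c}
  B via B→a c: +{a}
  B via B→c: +{c}
  C via C→B c: +{a,c}
  C via C→b: +{b}
  S via S→a: +{a}
  S via S→b A: +{b}
  S via S→c S: +{c}
  FIRST(S)={a,b,c}  FIRST(A)={c}  FIRST(B)={a,c}  FIRST(C)={a,b,c}
[2] — fixpoint
  FIRST(S)={a,b,c}  FIRST(A)={c}  FIRST(B)={a,c}  FIRST(C)={a,b,c}

FIRST(C) = ["a", "b", "c"]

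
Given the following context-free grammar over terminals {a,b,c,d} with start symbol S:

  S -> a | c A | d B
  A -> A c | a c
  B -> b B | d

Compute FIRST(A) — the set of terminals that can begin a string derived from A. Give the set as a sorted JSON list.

Compute FIRST by fixpoint:
iter 1:
  A via A→a c: +{a}
  B via B→b B: +{b}
  B via B→d: +{d}
  S via S→a: +{a}
  S via S→c A: +{c}
  S via S→d B: +{d}
  S: {a,c,d}  A: {a}  B: {b,d}
iter 2: (stable)
  S: {a,c,d}  A: {a}  B: {b,d}

FIRST(A) = ["a"]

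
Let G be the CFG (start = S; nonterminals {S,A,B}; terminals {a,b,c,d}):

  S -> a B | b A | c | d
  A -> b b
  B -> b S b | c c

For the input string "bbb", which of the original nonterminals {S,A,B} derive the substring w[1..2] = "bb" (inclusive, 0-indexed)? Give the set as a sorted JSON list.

Convert to CNF:
  S -> T0 A | T2 B | c | d
  A -> T0 T0
  B -> T0 X3 | T1 T1
  T0 -> b
  T1 -> c
  T2 -> a
  X3 -> S T0

Fill CYK table bottom-up (cells [i..j] with 1 ≤ i ≤ j ≤ 2 only):
  T[1,1] 'b' = {T0}  orig:{}
  T[2,2] 'b' = {T0}  orig:{}
  T[1,2] 'bb' = {A}

Original NTs in T[1,2] deriving "bb": ["A"]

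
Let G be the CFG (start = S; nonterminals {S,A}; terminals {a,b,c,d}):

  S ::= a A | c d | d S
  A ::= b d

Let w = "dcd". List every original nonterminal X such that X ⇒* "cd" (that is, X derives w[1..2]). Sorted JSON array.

Convert to CNF:
  S -> T1 S | T2 A | T3 T1
  A -> T0 T1
  T0 -> b
  T1 -> d
  T2 -> a
  T3 -> c

CYK fill, restricted to cells inside w[1..2]:
  T[1,1] 'c' = {T3}  orig:{}
  T[2,2] 'd' = {T1}  orig:{}
  T[1,2] 'cd' = {S}

Original NTs in T[1,2] deriving "cd": ["S"]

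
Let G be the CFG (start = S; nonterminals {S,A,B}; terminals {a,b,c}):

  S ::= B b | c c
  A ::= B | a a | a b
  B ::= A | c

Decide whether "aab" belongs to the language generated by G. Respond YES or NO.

Convert to CNF:
  S -> B T1 | T2 T2
  A -> T0 T0 | T0 T1 | c
  B -> T0 T0 | T0 T1 | c
  T0 -> a
  T1 -> b
  T2 -> c

Fill CYK table bottom-up:
  cell(0,0) a: {T0}  orig:{}
  cell(1,1) a: {T0}  orig:{}
  cell(2,2) b: {T1}  orig:{}
  cell(0,1) aa: {A,B}
  cell(1,2) ab: {A,B}
  cell(0,2) aab: {S}

S ∈ T[0,2] ⇒ YES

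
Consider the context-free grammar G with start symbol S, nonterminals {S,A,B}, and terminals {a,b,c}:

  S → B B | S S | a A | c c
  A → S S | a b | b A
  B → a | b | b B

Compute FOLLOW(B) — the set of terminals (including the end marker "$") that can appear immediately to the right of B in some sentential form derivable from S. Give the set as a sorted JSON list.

FIRST iteration:
round 1:
  A via A→a b: +{a}
  A via A→b A: +{b}
  B via B→a: +{a}
  B via B→b: +{b}
  S via S→B B: +{a,b}
  S via S→c c: +{c}
  FIRST[S]={a,b,c}  FIRST[A]={a,b}  FIRST[B]={a,b}
round 2:
  A via A→S S: +{c}
  FIRST[S]={a,b,c}  FIRST[A]={a,b,c}  FIRST[B]={a,b}
round 3: (no change)
  FIRST[S]={a,b,c}  FIRST[A]={a,b,c}  FIRST[B]={a,b}

FOLLOW sets:
FOLLOW(S) := {$}
iter 1:
  A→S S: FOLLOW(S) ⊇ FIRST(S) = {a,b,c}; new: +{a,b,c}
  S→B B: FOLLOW(B) ⊇ FIRST(B) = {a,b}; new: +{a,b}
  S→B B: FOLLOW(B) ⊇ FOLLOW(S) ⊇ {$,a,b,c}; new: +{$,c}
  S→a A: FOLLOW(A) ⊇ FOLLOW(S) ⊇ {$,a,b,c}; new: +{$,a,b,c}
  FOLLOW[S]={$,a,b,c}  FOLLOW[A]={$,a,b,c}  FOLLOW[B]={$,a,b,c}
iter 2: — fixpoint
  FOLLOW[S]={$,a,b,c}  FOLLOW[A]={$,a,b,c}  FOLLOW[B]={$,a,b,c}

FOLLOW(B) = ["$", "a", "b", "c"]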